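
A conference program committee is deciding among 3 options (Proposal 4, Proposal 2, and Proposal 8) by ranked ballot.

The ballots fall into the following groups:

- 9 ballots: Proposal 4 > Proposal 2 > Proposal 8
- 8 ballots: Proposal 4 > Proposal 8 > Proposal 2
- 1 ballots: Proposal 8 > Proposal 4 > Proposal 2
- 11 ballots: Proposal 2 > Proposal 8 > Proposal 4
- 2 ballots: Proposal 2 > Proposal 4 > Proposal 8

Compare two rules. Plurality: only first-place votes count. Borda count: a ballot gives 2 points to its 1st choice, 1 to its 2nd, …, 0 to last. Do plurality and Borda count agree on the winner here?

Plurality first-place counts: Proposal 4 17, Proposal 2 13, Proposal 8 1 → Proposal 4.
Borda totals: Proposal 4 37, Proposal 2 35, Proposal 8 21 → Proposal 4.
The two rules agree on Proposal 4.

Yes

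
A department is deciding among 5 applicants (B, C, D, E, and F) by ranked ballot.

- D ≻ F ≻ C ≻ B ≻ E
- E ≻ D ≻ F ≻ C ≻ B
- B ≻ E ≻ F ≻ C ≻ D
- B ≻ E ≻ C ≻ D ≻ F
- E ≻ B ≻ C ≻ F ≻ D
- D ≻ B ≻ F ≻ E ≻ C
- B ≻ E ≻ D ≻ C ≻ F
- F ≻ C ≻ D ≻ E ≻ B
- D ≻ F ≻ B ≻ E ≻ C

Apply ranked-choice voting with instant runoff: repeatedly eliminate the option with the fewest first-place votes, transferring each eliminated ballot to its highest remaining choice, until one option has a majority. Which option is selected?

D

Round 1: B 3, D 3, E 2, F 1, C 0. C has the fewest and is eliminated.
Round 2: B 3, D 3, E 2, F 1. F has the fewest and is eliminated.
Round 3: D 4, B 3, E 2. E has the fewest and is eliminated.
Round 4: D 5, B 4. D has a majority.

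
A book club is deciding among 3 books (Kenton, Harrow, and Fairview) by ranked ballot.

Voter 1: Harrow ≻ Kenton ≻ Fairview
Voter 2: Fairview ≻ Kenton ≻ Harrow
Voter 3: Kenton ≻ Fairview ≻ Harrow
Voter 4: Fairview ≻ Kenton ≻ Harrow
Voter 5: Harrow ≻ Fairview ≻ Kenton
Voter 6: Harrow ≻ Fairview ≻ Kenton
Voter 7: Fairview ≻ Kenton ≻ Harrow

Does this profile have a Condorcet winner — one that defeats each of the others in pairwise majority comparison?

Head-to-head results (7 voters total):
Kenton vs Harrow: Kenton wins 4–3.
Kenton vs Fairview: Fairview wins 5–2.
Harrow vs Fairview: Fairview wins 4–3.
Fairview beats each rival — Kenton (5–2), Harrow (4–3) — so Fairview is the Condorcet winner.

Yes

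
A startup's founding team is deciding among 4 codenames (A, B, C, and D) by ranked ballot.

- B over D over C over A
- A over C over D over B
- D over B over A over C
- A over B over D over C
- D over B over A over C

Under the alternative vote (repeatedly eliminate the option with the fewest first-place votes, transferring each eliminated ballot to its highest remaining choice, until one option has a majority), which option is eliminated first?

Round 1: A 2, D 2, B 1, C 0. C has the fewest and is eliminated.
Round 2: A 2, D 2, B 1. B has the fewest and is eliminated.
Round 3: D 3, A 2. D has a majority.

C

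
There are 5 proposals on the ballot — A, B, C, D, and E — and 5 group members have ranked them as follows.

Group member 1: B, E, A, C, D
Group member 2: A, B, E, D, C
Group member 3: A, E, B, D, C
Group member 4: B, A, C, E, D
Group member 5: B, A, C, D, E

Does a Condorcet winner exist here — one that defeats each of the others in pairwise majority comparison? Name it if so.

B

Head-to-head results (5 voters total):
A vs B: B wins 3–2.
A vs C: A wins 5–0.
A vs D: A wins 5–0.
A vs E: A wins 4–1.
B vs C: B wins 5–0.
B vs D: B wins 5–0.
B vs E: B wins 4–1.
C vs D: C wins 3–2.
C vs E: E wins 3–2.
D vs E: E wins 4–1.
B beats each rival — A (3–2), C (5–0), D (5–0), E (4–1) — so B is the Condorcet winner.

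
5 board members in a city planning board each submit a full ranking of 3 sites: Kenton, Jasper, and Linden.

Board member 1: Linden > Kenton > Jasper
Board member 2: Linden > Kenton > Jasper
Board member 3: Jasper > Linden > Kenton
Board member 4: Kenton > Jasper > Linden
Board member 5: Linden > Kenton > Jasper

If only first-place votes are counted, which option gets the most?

First-place vote totals:
  Kenton: 1
  Jasper: 1
  Linden: 3
Linden has the most first-place votes.

Linden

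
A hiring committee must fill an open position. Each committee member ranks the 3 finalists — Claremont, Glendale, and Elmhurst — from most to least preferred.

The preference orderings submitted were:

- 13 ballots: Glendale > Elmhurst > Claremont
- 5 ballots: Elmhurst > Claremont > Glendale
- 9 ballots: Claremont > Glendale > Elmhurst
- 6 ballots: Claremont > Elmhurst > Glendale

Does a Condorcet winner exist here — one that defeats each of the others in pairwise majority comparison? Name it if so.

There is no Condorcet winner

Head-to-head results (33 voters total):
Claremont vs Glendale: Claremont wins 20–13.
Claremont vs Elmhurst: Elmhurst wins 18–15.
Glendale vs Elmhurst: Glendale wins 22–11.
No candidate beats all others: Claremont beats Glendale beats Elmhurst beats Claremont, a majority cycle.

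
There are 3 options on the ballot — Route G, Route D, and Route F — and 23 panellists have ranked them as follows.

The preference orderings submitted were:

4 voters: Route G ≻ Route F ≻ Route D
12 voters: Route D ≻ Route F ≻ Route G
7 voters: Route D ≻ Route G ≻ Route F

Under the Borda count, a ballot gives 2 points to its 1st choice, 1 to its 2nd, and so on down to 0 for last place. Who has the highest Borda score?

Borda scores:
  Route G: 4·2 + 12·0 + 7·1 = 15
  Route D: 4·0 + 12·2 + 7·2 = 38
  Route F: 4·1 + 12·1 + 7·0 = 16
Route D has the highest total.

Route D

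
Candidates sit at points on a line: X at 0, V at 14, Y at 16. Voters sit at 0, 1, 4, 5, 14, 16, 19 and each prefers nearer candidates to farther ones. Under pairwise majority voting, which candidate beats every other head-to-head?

X

With single-peaked preferences on a line, the Condorcet winner is the candidate closest to the median voter.
The median voter (position 5) is closest to X at 0.
Check: X vs Y — voters closer to X: 4 of 7.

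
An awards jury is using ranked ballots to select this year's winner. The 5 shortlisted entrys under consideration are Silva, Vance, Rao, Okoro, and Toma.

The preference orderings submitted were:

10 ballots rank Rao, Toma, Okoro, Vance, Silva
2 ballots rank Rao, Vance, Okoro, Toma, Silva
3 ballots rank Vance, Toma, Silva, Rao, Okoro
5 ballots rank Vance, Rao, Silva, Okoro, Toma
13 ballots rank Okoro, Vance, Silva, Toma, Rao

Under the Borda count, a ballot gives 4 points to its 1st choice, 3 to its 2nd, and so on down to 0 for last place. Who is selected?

Borda scores:
  Silva: 10·0 + 2·0 + 3·2 + 5·2 + 13·2 = 42
  Vance: 10·1 + 2·3 + 3·4 + 5·4 + 13·3 = 87
  Rao: 10·4 + 2·4 + 3·1 + 5·3 + 13·0 = 66
  Okoro: 10·2 + 2·2 + 3·0 + 5·1 + 13·4 = 81
  Toma: 10·3 + 2·1 + 3·3 + 5·0 + 13·1 = 54
Vance has the highest total.

Vance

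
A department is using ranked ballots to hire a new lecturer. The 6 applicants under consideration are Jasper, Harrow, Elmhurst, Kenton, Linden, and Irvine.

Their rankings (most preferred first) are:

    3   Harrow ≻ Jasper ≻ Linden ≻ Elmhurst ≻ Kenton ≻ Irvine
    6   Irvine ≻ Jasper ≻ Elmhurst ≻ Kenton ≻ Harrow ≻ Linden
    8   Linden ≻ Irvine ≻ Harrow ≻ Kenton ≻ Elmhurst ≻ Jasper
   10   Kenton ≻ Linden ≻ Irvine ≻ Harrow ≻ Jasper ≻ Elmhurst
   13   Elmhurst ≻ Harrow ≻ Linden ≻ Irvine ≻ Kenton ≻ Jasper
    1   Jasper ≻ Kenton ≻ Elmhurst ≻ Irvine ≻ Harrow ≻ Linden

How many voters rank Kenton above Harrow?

17

Ballots ranking Kenton above Harrow: 6+10+1 = 17.
Ballots ranking Harrow above Kenton: 3+8+13 = 24.
So 17 of 41 voters prefer Kenton to Harrow.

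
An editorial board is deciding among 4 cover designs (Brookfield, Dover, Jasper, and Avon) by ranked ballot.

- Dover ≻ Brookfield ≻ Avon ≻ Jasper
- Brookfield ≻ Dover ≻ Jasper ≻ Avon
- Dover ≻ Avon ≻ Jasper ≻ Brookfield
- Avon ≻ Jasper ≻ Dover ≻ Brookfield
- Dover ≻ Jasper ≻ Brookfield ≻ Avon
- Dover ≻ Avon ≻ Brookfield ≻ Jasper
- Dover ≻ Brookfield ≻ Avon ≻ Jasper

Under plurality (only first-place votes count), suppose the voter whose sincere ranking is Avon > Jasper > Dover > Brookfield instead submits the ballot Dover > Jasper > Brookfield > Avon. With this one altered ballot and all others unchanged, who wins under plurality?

Dover

First-place totals with the altered ballot: Brookfield 1, Dover 6, Jasper 0, Avon 0.
The winner is unchanged: still Dover.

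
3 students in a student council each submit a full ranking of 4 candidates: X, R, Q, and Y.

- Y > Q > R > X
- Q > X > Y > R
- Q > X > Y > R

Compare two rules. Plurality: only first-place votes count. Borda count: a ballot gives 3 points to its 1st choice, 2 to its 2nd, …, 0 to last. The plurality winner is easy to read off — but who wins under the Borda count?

Q

Plurality first-place counts: X 0, R 0, Q 2, Y 1 → Q.
Borda totals: X 4, R 1, Q 8, Y 5 → Q.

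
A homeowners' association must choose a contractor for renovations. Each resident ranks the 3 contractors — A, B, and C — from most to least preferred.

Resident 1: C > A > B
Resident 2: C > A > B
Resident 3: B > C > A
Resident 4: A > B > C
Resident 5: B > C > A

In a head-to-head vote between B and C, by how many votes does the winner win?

1

Ballots ranking B above C: 3.
Ballots ranking C above B: 2.
B wins 3–2, a margin of 1.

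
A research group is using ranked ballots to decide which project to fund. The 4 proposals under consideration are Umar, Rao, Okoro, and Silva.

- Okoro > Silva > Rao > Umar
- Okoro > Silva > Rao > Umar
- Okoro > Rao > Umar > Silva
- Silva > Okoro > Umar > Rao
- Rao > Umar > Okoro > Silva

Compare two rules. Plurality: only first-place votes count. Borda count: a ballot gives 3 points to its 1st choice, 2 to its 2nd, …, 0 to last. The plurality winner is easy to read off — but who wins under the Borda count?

Okoro

Plurality first-place counts: Umar 0, Rao 1, Okoro 3, Silva 1 → Okoro.
Borda totals: Umar 4, Rao 7, Okoro 12, Silva 7 → Okoro.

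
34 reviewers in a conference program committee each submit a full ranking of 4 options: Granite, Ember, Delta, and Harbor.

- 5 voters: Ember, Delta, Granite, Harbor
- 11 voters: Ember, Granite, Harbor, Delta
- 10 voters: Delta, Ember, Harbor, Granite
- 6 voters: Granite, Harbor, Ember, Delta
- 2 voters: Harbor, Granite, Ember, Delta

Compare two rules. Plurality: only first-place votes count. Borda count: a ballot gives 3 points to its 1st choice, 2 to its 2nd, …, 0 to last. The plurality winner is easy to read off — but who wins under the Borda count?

Ember

Plurality first-place counts: Granite 6, Ember 16, Delta 10, Harbor 2 → Ember.
Borda totals: Granite 49, Ember 76, Delta 40, Harbor 39 → Ember.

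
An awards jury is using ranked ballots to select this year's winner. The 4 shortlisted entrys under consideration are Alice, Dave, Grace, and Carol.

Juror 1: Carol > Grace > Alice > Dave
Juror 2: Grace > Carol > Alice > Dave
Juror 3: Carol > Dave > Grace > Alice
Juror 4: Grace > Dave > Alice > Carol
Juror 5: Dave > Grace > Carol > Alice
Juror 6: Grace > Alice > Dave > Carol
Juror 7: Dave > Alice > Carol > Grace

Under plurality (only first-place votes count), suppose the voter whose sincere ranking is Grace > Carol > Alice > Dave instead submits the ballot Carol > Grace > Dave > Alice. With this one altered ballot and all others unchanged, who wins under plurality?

First-place totals with the altered ballot: Alice 0, Dave 2, Grace 2, Carol 3.
The switch changes the winner from Grace to Carol.

Carol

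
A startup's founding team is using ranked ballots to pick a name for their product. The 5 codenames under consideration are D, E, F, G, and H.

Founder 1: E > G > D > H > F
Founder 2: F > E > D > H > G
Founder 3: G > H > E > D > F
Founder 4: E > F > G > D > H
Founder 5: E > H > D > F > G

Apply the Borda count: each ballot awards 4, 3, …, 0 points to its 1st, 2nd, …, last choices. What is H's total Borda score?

8

Borda scores:
  D: 2 + 2 + 1 + 1 + 2 = 8
  E: 4 + 3 + 2 + 4 + 4 = 17
  F: 0 + 4 + 0 + 3 + 1 = 8
  G: 3 + 0 + 4 + 2 + 0 = 9
  H: 1 + 1 + 3 + 0 + 3 = 8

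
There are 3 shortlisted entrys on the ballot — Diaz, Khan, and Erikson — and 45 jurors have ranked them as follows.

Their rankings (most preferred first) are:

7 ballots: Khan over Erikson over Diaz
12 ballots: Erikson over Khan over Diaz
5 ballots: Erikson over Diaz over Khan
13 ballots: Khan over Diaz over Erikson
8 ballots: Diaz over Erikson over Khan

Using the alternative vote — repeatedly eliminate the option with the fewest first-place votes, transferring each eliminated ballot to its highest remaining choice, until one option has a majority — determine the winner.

Erikson

Round 1: Khan 20, Erikson 17, Diaz 8. Diaz has the fewest and is eliminated.
Round 2: Erikson 25, Khan 20. Erikson has a majority.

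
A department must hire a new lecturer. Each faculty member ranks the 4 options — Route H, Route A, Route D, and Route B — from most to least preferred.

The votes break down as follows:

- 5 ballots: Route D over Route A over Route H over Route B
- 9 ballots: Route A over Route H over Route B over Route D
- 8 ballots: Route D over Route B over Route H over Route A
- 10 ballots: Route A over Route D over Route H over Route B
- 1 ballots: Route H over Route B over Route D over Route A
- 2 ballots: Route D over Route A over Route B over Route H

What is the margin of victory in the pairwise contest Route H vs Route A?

17

Ballots ranking Route H above Route A: 8+1 = 9.
Ballots ranking Route A above Route H: 5+9+10+2 = 26.
Route A wins 26–9, a margin of 17.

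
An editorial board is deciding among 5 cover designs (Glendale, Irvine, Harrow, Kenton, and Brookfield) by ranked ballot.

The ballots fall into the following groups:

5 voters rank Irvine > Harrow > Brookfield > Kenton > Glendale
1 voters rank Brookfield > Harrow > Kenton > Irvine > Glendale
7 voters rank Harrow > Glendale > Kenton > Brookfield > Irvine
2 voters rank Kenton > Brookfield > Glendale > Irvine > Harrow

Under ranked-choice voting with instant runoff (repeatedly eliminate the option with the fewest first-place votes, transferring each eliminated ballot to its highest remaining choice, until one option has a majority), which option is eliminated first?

Round 1: Harrow 7, Irvine 5, Kenton 2, Brookfield 1, Glendale 0. Glendale has the fewest and is eliminated.
Round 2: Harrow 7, Irvine 5, Kenton 2, Brookfield 1. Brookfield has the fewest and is eliminated.
Round 3: Harrow 8, Irvine 5, Kenton 2. Harrow has a majority.

Glendale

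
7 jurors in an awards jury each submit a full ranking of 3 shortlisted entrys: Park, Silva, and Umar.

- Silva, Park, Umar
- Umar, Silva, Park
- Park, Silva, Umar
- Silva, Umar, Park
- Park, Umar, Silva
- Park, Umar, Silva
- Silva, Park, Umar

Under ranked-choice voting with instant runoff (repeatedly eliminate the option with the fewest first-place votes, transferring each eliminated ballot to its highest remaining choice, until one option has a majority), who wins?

Silva

Round 1: Park 3, Silva 3, Umar 1. Umar has the fewest and is eliminated.
Round 2: Silva 4, Park 3. Silva has a majority.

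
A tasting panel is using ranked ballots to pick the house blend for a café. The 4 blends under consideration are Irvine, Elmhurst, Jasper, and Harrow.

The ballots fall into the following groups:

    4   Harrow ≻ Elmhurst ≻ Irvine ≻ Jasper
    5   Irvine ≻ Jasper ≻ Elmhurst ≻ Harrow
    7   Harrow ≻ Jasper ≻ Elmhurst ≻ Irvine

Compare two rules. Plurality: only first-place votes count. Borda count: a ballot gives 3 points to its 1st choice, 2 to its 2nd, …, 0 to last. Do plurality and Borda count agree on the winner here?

Plurality first-place counts: Irvine 5, Elmhurst 0, Jasper 0, Harrow 11 → Harrow.
Borda totals: Irvine 19, Elmhurst 20, Jasper 24, Harrow 33 → Harrow.
The two rules agree on Harrow.

Yes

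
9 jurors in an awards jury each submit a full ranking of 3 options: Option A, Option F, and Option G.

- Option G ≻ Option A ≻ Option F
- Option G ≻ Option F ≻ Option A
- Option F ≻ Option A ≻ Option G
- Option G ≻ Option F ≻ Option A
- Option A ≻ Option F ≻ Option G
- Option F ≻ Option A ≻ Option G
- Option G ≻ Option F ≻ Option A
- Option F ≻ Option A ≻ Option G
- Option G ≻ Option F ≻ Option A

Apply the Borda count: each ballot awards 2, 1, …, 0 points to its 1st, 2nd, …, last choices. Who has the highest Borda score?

Option F

Borda scores:
  Option A: 1 + 0 + 1 + 0 + 2 + 1 + 0 + 1 + 0 = 6
  Option F: 0 + 1 + 2 + 1 + 1 + 2 + 1 + 2 + 1 = 11
  Option G: 2 + 2 + 0 + 2 + 0 + 0 + 2 + 0 + 2 = 10
Option F has the highest total.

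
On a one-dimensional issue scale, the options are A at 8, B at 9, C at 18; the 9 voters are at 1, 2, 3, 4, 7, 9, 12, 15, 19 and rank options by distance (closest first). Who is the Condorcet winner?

A

With single-peaked preferences on a line, the Condorcet winner is the candidate closest to the median voter.
The median voter (position 7) is closest to A at 8.
Check: A vs C — voters closer to A: 7 of 9.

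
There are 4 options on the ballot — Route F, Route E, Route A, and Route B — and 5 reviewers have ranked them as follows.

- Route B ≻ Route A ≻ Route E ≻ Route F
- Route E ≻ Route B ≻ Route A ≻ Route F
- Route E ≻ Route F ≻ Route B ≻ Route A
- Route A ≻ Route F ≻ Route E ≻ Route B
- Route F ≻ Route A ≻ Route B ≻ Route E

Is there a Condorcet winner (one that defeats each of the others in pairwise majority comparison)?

No

Head-to-head results (5 voters total):
Route F vs Route E: Route E wins 3–2.
Route F vs Route A: Route A wins 3–2.
Route F vs Route B: Route F wins 3–2.
Route E vs Route A: Route A wins 3–2.
Route E vs Route B: Route E wins 3–2.
Route A vs Route B: Route B wins 3–2.
No candidate beats all others: Route F beats Route B beats Route A beats Route F, a majority cycle.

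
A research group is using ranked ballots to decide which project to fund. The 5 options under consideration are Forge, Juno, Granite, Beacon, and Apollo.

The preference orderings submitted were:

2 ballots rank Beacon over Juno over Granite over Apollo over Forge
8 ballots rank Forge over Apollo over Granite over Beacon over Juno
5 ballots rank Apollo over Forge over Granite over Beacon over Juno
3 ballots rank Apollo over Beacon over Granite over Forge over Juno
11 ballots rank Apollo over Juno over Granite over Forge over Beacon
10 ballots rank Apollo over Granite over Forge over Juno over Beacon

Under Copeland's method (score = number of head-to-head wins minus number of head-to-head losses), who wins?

Pairwise results:
  Forge vs Juno: Forge wins 26–13.
  Forge vs Granite: Granite wins 26–13.
  Forge vs Beacon: Forge wins 34–5.
  Forge vs Apollo: Apollo wins 31–8.
  Juno vs Granite: Granite wins 26–13.
  Juno vs Beacon: Juno wins 21–18.
  Juno vs Apollo: Apollo wins 37–2.
  Granite vs Beacon: Granite wins 34–5.
  Granite vs Apollo: Apollo wins 37–2.
  Beacon vs Apollo: Apollo wins 37–2.
Copeland scores (wins − losses):
  Forge: 2 − 2 = 0
  Juno: 1 − 3 = -2
  Granite: 3 − 1 = 2
  Beacon: 0 − 4 = -4
  Apollo: 4 − 0 = 4
Apollo has the best Copeland score.

Apollo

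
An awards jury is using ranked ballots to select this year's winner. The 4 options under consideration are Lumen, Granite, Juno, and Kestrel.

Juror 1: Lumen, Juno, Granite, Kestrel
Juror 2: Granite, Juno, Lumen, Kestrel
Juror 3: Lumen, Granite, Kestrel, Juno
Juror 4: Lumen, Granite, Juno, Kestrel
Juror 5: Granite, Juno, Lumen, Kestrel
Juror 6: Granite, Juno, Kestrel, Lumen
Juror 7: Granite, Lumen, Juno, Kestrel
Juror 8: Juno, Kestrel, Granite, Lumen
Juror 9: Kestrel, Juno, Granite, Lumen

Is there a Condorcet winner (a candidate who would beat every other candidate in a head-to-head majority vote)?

Yes

Head-to-head results (9 voters total):
Lumen vs Granite: Granite wins 6–3.
Lumen vs Juno: Juno wins 5–4.
Lumen vs Kestrel: Lumen wins 6–3.
Granite vs Juno: Granite wins 6–3.
Granite vs Kestrel: Granite wins 7–2.
Juno vs Kestrel: Juno wins 7–2.
Granite beats each rival — Lumen (6–3), Juno (6–3), Kestrel (7–2) — so Granite is the Condorcet winner.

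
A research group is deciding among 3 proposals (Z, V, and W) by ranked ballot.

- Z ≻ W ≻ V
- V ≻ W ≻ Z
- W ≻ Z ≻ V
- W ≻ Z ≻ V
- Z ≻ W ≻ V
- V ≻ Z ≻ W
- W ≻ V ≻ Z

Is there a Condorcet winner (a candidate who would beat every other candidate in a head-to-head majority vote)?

Yes

Head-to-head results (7 voters total):
Z vs V: Z wins 4–3.
Z vs W: W wins 4–3.
V vs W: W wins 5–2.
W beats each rival — Z (4–3), V (5–2) — so W is the Condorcet winner.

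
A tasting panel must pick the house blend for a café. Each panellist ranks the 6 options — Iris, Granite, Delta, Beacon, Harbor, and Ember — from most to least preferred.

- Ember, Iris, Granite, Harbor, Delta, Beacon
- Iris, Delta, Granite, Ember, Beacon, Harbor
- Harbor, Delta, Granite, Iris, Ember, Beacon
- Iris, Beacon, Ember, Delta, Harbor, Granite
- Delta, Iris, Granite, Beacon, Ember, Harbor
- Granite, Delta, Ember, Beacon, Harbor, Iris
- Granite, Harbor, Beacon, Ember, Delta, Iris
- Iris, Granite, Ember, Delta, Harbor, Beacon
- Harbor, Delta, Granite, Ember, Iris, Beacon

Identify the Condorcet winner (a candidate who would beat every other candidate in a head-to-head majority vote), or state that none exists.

Delta

Head-to-head results (9 voters total):
Iris vs Granite: Iris wins 5–4.
Iris vs Delta: Delta wins 5–4.
Iris vs Beacon: Iris wins 7–2.
Iris vs Harbor: Iris wins 5–4.
Iris vs Ember: Iris wins 5–4.
Granite vs Delta: Delta wins 5–4.
Granite vs Beacon: Granite wins 8–1.
Granite vs Harbor: Granite wins 6–3.
Granite vs Ember: Granite wins 7–2.
Delta vs Beacon: Delta wins 7–2.
Delta vs Harbor: Delta wins 5–4.
Delta vs Ember: Delta wins 5–4.
Beacon vs Harbor: Harbor wins 5–4.
Beacon vs Ember: Ember wins 6–3.
Harbor vs Ember: Ember wins 6–3.
Delta beats each rival — Iris (5–4), Granite (5–4), Beacon (7–2), Harbor (5–4), Ember (5–4) — so Delta is the Condorcet winner.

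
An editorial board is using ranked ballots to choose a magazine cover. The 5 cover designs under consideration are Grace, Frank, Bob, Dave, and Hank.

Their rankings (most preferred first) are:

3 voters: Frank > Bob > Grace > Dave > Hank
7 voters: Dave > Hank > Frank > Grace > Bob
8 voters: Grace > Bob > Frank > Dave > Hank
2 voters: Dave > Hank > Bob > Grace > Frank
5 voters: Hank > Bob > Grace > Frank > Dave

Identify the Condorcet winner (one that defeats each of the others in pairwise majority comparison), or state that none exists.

There is no Condorcet winner

Head-to-head results (25 voters total):
Grace vs Frank: Grace wins 15–10.
Grace vs Bob: Grace wins 15–10.
Grace vs Dave: Grace wins 16–9.
Grace vs Hank: Hank wins 14–11.
Frank vs Bob: Bob wins 15–10.
Frank vs Dave: Frank wins 16–9.
Frank vs Hank: Hank wins 14–11.
Bob vs Dave: Bob wins 16–9.
Bob vs Hank: Hank wins 14–11.
Dave vs Hank: Dave wins 20–5.
No candidate beats all others: Grace beats Dave beats Hank beats Grace, a majority cycle.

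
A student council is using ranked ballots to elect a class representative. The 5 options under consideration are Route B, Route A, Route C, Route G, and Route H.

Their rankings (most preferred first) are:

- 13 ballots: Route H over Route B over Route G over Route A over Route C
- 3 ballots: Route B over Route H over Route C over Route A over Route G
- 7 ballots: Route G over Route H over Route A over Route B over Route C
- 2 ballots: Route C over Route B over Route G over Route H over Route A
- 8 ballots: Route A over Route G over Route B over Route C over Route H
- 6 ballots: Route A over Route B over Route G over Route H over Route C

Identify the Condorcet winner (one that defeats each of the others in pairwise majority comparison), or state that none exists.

Head-to-head results (39 voters total):
Route B vs Route A: Route A wins 21–18.
Route B vs Route C: Route B wins 37–2.
Route B vs Route G: Route B wins 24–15.
Route B vs Route H: Route H wins 20–19.
Route A vs Route C: Route A wins 34–5.
Route A vs Route G: Route G wins 22–17.
Route A vs Route H: Route H wins 25–14.
Route C vs Route G: Route G wins 34–5.
Route C vs Route H: Route H wins 29–10.
Route G vs Route H: Route G wins 23–16.
No candidate beats all others: Route B beats Route G beats Route A beats Route B, a majority cycle.

There is no Condorcet winner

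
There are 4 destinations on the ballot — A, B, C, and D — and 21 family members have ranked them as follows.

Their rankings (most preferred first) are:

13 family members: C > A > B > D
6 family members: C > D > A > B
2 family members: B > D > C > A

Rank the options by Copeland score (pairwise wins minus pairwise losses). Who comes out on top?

Pairwise results:
  A vs B: A wins 19–2.
  A vs C: C wins 21–0.
  A vs D: A wins 13–8.
  B vs C: C wins 19–2.
  B vs D: B wins 15–6.
  C vs D: C wins 19–2.
Copeland scores (wins − losses):
  A: 2 − 1 = 1
  B: 1 − 2 = -1
  C: 3 − 0 = 3
  D: 0 − 3 = -3
C has the best Copeland score.

C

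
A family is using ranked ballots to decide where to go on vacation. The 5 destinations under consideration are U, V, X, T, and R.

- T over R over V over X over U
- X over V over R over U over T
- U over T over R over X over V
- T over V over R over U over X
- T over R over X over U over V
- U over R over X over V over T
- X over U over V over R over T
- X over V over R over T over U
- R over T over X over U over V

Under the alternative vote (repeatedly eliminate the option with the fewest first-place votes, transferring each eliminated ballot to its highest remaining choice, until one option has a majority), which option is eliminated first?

Round 1: X 3, T 3, U 2, R 1, V 0. V has the fewest and is eliminated.
Round 2: X 3, T 3, U 2, R 1. R has the fewest and is eliminated.
Round 3: T 4, X 3, U 2. U has the fewest and is eliminated.
Round 4: T 5, X 4. T has a majority.

V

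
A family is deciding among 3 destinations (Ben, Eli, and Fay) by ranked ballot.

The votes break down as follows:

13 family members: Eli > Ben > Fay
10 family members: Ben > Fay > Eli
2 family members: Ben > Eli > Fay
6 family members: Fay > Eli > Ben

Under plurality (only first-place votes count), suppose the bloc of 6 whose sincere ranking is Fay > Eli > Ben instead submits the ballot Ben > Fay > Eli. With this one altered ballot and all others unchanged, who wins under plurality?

Ben

First-place totals with the altered ballot: Ben 18, Eli 13, Fay 0.
The switch changes the winner from Eli to Ben.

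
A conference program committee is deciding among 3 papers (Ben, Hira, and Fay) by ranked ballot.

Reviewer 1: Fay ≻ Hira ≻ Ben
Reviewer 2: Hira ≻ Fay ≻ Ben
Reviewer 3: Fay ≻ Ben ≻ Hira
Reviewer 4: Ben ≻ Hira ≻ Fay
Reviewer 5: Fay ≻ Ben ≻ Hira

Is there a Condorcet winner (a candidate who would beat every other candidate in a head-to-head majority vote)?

Head-to-head results (5 voters total):
Ben vs Hira: Ben wins 3–2.
Ben vs Fay: Fay wins 4–1.
Hira vs Fay: Fay wins 3–2.
Fay beats each rival — Ben (4–1), Hira (3–2) — so Fay is the Condorcet winner.

Yes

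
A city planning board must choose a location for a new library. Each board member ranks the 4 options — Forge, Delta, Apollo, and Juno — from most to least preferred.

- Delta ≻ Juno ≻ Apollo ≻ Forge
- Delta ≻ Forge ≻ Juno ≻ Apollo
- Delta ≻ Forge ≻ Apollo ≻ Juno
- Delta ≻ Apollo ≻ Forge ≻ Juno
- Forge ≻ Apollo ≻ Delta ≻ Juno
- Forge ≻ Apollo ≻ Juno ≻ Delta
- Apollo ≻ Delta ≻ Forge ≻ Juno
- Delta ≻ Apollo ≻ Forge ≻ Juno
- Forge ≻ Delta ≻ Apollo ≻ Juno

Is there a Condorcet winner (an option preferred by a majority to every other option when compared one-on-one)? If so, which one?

Delta

Head-to-head results (9 voters total):
Forge vs Delta: Delta wins 6–3.
Forge vs Apollo: Forge wins 5–4.
Forge vs Juno: Forge wins 8–1.
Delta vs Apollo: Delta wins 6–3.
Delta vs Juno: Delta wins 8–1.
Apollo vs Juno: Apollo wins 7–2.
Delta beats each rival — Forge (6–3), Apollo (6–3), Juno (8–1) — so Delta is the Condorcet winner.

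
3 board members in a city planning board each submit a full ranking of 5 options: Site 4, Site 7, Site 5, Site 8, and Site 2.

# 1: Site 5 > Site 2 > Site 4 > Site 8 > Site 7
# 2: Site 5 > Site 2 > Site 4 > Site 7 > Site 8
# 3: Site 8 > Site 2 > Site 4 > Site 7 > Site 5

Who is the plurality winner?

Site 5

First-place vote totals:
  Site 4: 0
  Site 7: 0
  Site 5: 2
  Site 8: 1
  Site 2: 0
Site 5 has the most first-place votes.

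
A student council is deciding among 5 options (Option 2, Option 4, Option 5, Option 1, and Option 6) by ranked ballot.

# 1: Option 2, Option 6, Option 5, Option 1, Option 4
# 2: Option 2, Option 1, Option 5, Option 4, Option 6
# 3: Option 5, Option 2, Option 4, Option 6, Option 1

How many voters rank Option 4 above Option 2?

0

Ballots ranking Option 4 above Option 2: 0.
Ballots ranking Option 2 above Option 4: 3.
So 0 of 3 voters prefer Option 4 to Option 2.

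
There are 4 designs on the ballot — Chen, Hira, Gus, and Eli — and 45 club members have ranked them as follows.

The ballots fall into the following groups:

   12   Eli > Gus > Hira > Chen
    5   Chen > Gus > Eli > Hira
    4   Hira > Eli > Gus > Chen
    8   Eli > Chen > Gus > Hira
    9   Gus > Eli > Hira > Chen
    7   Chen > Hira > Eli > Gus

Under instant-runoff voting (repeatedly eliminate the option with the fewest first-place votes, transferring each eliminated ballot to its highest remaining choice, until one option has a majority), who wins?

Eli

Round 1: Eli 20, Chen 12, Gus 9, Hira 4. Hira has the fewest and is eliminated.
Round 2: Eli 24, Chen 12, Gus 9. Eli has a majority.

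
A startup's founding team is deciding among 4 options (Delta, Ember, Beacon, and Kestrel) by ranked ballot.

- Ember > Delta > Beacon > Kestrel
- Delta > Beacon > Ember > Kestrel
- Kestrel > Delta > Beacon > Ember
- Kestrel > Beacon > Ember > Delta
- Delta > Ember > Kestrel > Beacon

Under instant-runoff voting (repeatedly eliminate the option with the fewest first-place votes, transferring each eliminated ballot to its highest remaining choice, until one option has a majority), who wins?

Round 1: Delta 2, Kestrel 2, Ember 1, Beacon 0. Beacon has the fewest and is eliminated.
Round 2: Delta 2, Kestrel 2, Ember 1. Ember has the fewest and is eliminated.
Round 3: Delta 3, Kestrel 2. Delta has a majority.

Delta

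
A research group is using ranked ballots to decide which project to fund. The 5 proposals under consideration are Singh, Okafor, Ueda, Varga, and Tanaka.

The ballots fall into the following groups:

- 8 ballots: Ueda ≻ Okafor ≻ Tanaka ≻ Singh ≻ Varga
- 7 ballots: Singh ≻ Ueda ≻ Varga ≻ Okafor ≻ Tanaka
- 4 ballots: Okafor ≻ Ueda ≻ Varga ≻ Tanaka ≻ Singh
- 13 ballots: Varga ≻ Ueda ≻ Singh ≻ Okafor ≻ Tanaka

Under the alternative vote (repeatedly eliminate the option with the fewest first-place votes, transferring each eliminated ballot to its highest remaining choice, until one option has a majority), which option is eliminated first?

Round 1: Varga 13, Ueda 8, Singh 7, Okafor 4, Tanaka 0. Tanaka has the fewest and is eliminated.
Round 2: Varga 13, Ueda 8, Singh 7, Okafor 4. Okafor has the fewest and is eliminated.
Round 3: Varga 13, Ueda 12, Singh 7. Singh has the fewest and is eliminated.
Round 4: Ueda 19, Varga 13. Ueda has a majority.

Tanaka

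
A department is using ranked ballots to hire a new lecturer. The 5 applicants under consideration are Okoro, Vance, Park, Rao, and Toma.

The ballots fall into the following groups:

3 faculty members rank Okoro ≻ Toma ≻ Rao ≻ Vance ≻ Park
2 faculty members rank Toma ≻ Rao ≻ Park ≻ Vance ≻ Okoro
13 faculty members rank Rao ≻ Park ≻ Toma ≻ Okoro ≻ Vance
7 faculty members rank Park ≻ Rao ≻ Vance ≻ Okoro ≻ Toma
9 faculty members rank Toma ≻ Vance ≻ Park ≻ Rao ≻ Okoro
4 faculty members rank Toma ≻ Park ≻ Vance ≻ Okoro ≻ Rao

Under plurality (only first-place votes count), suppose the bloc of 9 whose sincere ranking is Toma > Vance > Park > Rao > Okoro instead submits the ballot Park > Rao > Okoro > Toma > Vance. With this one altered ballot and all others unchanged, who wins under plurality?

Park

First-place totals with the altered ballot: Okoro 3, Vance 0, Park 16, Rao 13, Toma 6.
The switch changes the winner from Toma to Park.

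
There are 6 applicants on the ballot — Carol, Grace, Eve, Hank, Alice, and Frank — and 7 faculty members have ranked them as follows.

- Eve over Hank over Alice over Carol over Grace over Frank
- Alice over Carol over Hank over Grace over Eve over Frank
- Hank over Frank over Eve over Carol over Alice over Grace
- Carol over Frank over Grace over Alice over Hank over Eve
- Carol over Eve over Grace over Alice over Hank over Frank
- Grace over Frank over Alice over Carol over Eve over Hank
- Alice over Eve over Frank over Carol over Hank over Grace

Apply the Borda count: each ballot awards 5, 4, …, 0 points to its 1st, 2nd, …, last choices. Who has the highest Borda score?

Borda scores:
  Carol: 2 + 4 + 2 + 5 + 5 + 2 + 2 = 22
  Grace: 1 + 2 + 0 + 3 + 3 + 5 + 0 = 14
  Eve: 5 + 1 + 3 + 0 + 4 + 1 + 4 = 18
  Hank: 4 + 3 + 5 + 1 + 1 + 0 + 1 = 15
  Alice: 3 + 5 + 1 + 2 + 2 + 3 + 5 = 21
  Frank: 0 + 0 + 4 + 4 + 0 + 4 + 3 = 15
Carol has the highest total.

Carol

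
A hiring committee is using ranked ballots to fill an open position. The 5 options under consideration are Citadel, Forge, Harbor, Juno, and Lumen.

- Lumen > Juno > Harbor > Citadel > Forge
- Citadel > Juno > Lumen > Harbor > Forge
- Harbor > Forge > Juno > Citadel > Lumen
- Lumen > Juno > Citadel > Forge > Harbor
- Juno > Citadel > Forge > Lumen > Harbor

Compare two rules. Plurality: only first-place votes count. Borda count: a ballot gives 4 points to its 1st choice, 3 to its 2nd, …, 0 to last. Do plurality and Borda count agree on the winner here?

No

Plurality first-place counts: Citadel 1, Forge 0, Harbor 1, Juno 1, Lumen 2 → Lumen.
Borda totals: Citadel 11, Forge 6, Harbor 7, Juno 15, Lumen 11 → Juno.
The two rules disagree: plurality picks Lumen, Borda picks Juno.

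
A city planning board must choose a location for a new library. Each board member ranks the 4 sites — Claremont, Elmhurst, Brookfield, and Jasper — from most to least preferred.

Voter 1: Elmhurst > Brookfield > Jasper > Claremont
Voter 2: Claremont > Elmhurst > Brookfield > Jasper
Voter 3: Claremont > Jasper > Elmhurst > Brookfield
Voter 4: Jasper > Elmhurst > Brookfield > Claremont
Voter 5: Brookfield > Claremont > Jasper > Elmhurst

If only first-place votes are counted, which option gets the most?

Claremont

First-place vote totals:
  Claremont: 2
  Elmhurst: 1
  Brookfield: 1
  Jasper: 1
Claremont has the most first-place votes.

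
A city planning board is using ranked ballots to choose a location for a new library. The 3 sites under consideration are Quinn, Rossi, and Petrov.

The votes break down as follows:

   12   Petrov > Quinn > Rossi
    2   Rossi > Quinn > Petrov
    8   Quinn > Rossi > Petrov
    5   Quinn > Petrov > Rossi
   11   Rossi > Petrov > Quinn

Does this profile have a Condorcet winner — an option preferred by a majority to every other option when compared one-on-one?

Head-to-head results (38 voters total):
Quinn vs Rossi: Quinn wins 25–13.
Quinn vs Petrov: Petrov wins 23–15.
Rossi vs Petrov: Rossi wins 21–17.
No candidate beats all others: Quinn beats Rossi beats Petrov beats Quinn, a majority cycle.

No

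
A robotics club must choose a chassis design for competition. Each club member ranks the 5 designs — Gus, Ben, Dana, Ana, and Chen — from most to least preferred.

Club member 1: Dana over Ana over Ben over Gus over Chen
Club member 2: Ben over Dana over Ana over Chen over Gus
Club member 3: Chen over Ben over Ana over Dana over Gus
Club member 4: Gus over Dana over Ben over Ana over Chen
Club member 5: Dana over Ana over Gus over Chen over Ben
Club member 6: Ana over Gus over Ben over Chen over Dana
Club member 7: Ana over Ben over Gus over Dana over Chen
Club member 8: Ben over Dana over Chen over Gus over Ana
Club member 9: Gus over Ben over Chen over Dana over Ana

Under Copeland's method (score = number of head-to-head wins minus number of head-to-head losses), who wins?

Pairwise results:
  Gus vs Ben: Ben wins 5–4.
  Gus vs Dana: Dana wins 5–4.
  Gus vs Ana: Ana wins 6–3.
  Gus vs Chen: Gus wins 6–3.
  Ben vs Dana: Ben wins 6–3.
  Ben vs Ana: Ben wins 5–4.
  Ben vs Chen: Ben wins 7–2.
  Dana vs Ana: Dana wins 6–3.
  Dana vs Chen: Dana wins 6–3.
  Ana vs Chen: Ana wins 6–3.
Copeland scores (wins − losses):
  Gus: 1 − 3 = -2
  Ben: 4 − 0 = 4
  Dana: 3 − 1 = 2
  Ana: 2 − 2 = 0
  Chen: 0 − 4 = -4
Ben has the best Copeland score.

Ben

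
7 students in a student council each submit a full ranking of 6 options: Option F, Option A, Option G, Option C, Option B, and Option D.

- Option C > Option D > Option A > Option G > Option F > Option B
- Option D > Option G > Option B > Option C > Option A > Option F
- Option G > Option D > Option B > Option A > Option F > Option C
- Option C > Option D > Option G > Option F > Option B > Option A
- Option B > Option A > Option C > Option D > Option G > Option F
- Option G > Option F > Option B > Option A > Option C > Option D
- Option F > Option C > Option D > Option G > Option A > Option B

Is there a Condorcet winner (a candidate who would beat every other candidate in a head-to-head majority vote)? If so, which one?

No Condorcet winner

Head-to-head results (7 voters total):
Option F vs Option A: Option A wins 4–3.
Option F vs Option G: Option G wins 6–1.
Option F vs Option C: Option C wins 4–3.
Option F vs Option B: Option F wins 4–3.
Option F vs Option D: Option D wins 5–2.
Option A vs Option G: Option G wins 5–2.
Option A vs Option C: Option C wins 4–3.
Option A vs Option B: Option B wins 5–2.
Option A vs Option D: Option D wins 5–2.
Option G vs Option C: Option C wins 4–3.
Option G vs Option B: Option G wins 6–1.
Option G vs Option D: Option D wins 5–2.
Option C vs Option B: Option B wins 4–3.
Option C vs Option D: Option C wins 5–2.
Option B vs Option D: Option D wins 5–2.
No candidate beats all others: Option F beats Option B beats Option A beats Option F, a majority cycle.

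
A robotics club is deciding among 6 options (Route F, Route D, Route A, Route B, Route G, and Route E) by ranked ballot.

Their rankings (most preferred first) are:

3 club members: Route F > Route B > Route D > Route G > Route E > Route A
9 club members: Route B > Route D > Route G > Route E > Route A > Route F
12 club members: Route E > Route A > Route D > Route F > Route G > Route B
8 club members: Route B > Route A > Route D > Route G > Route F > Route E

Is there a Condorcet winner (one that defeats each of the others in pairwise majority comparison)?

Yes

Head-to-head results (32 voters total):
Route F vs Route D: Route D wins 29–3.
Route F vs Route A: Route A wins 29–3.
Route F vs Route B: Route B wins 17–15.
Route F vs Route G: Route G wins 17–15.
Route F vs Route E: Route E wins 21–11.
Route D vs Route A: Route A wins 20–12.
Route D vs Route B: Route B wins 20–12.
Route D vs Route G: Route D wins 32–0.
Route D vs Route E: Route D wins 20–12.
Route A vs Route B: Route B wins 20–12.
Route A vs Route G: Route A wins 20–12.
Route A vs Route E: Route E wins 24–8.
Route B vs Route G: Route B wins 20–12.
Route B vs Route E: Route B wins 20–12.
Route G vs Route E: Route G wins 20–12.
Route B beats each rival — Route F (17–15), Route D (20–12), Route A (20–12), Route G (20–12), Route E (20–12) — so Route B is the Condorcet winner.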